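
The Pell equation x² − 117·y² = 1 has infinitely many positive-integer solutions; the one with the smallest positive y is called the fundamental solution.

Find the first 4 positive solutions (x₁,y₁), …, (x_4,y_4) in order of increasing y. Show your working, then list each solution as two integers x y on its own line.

649 60
842401 77880
1093435849 101088180
1419278889601 131212379760

√117 → a₀=10, period (1,4,2,4,1,20); ℓ=6 even so k=5
a_0=10:  p_0=10·1+0=10,  q_0=10·0+1=1
…
a_2=4:  p_2=4·11+10=54,  q_2=4·1+1=5
a_3=2:  p_3=2·54+11=119,  q_3=2·5+1=11
a_4=4:  p_4=4·119+54=530,  q_4=4·11+5=49
a_5=1:  p_5=1·530+119=649,  q_5=1·49+11=60
fundamental: x₁=649, y₁=60  (since 421201 − 117·3600 = 1)
(x_2, y_2) = (649·649 + 117·60·60, 649·60 + 60·649) = (842401, 77880)
(x_3, y_3) = (649·842401 + 117·60·77880, 649·77880 + 60·842401) = (1093435849, 101088180)
(x_4, y_4) = (649·1093435849 + 117·60·101088180, 649·101088180 + 60·1093435849) = (1419278889601, 131212379760)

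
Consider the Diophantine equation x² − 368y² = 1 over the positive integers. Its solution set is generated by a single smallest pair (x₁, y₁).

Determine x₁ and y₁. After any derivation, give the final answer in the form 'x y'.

1151 60

√368 = [19; 5,2,5,38, …], period ℓ=4 (even) → k=3
i=0: a=19 ⇒ p=19, q=1
i=1: a=5 ⇒ p=96, q=5
i=2: a=2 ⇒ p=211, q=11
i=3: a=5 ⇒ p=1151, q=60
(x₁, y₁) = (1151, 60);  1151² − 368·60² = 1 ✓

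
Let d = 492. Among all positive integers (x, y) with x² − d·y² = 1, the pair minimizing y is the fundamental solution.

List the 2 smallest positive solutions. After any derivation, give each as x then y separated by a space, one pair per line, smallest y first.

29767 1342
1772148577 79894628

√492 = [22; 5,1,1,10,1,1,5,44, …], period ℓ=8 (even) → k=7
a_0=22:  p_0=22·1+0=22,  q_0=22·0+1=1
a_1=5:  p_1=5·22+1=111,  q_1=5·1+0=5
…
a_3=1:  p_3=1·133+111=244,  q_3=1·6+5=11
…
a_6=1:  p_6=1·2817+2573=5390,  q_6=1·127+116=243
a_7=5:  p_7=5·5390+2817=29767,  q_7=5·243+127=1342
fundamental: x₁=29767, y₁=1342  (since 886074289 − 492·1800964 = 1)
(29767+1342√492)^2 = 1772148577 + 79894628√492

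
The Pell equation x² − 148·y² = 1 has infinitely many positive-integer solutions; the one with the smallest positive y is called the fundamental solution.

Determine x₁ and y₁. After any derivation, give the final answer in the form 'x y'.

d=148: √d = [12; 6,24] (ℓ=2, even), read p_1/q_1
step 0: (12, 1)  from 12·(1,0) + (0,1)
step 1: (73, 6)  from 6·(12,1) + (1,0)
→ (73, 6).  Check: 73²=5329, 148·6²=5328, difference 1.

73 6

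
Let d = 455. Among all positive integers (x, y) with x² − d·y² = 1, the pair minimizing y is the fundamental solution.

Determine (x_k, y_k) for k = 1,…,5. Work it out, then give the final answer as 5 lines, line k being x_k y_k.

64 3
8191 384
1048384 49149
134184961 6290688
17174626624 805158915

√455 → a₀=21, period (3,42); ℓ=2 even so k=1
k=0  a_k=21  p_k/q_k = 21/1
k=1  a_k=3  p_k/q_k = 64/3
fundamental: x₁=64, y₁=3  (since 4096 − 455·9 = 1)
(64+3√455)^2 = 8191 + 384√455
(64+3√455)^3 = 1048384 + 49149√455
(64+3√455)^4 = 134184961 + 6290688√455
(64+3√455)^5 = 17174626624 + 805158915√455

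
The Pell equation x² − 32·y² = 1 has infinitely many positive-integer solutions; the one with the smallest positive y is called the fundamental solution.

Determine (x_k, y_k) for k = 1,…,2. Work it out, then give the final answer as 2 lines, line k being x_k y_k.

[5; 1,1,1,10] for √32; ℓ=4 ⇒ convergent index 3
k=0  a_k=5  p_k/q_k = 5/1
…
k=2  a_k=1  p_k/q_k = 11/2
k=3  a_k=1  p_k/q_k = 17/3
fundamental: x₁=17, y₁=3  (since 289 − 32·9 = 1)
k=2:  x_2 = 17·17+32·3·3 = 577,  y_2 = 17·3+3·17 = 102

17 3
577 102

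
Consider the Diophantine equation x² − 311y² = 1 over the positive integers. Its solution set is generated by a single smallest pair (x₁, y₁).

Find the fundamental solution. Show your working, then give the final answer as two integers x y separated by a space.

16883880 957397

[17; 1,1,1,2,1,…,1,1,34] for √311; ℓ=16 ⇒ convergent index 15
i=0: a=17 ⇒ p=17, q=1
…
i=2: a=1 ⇒ p=35, q=2
i=3: a=1 ⇒ p=53, q=3
i=4: a=2 ⇒ p=141, q=8
i=5: a=1 ⇒ p=194, q=11
i=6: a=6 ⇒ p=1305, q=74
…
i=11: a=1 ⇒ p=1594239, q=90401
i=12: a=2 ⇒ p=4565134, q=258865
i=13: a=1 ⇒ p=6159373, q=349266
i=14: a=1 ⇒ p=10724507, q=608131
i=15: a=1 ⇒ p=16883880, q=957397
(x₁, y₁) = (16883880, 957397);  16883880² − 311·957397² = 1 ✓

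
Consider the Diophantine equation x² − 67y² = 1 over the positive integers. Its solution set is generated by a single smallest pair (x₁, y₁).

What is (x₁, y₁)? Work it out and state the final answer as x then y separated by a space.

√67 → a₀=8, period (5,2,1,1,7,1,1,2,5,16); ℓ=10 even so k=9
step 0: (8, 1)  from 8·(1,0) + (0,1)
step 1: (41, 5)  from 5·(8,1) + (1,0)
step 2: (90, 11)  from 2·(41,5) + (8,1)
step 3: (131, 16)  from 1·(90,11) + (41,5)
step 4: (221, 27)  from 1·(131,16) + (90,11)
step 5: (1678, 205)  from 7·(221,27) + (131,16)
…
step 8: (9053, 1106)  from 2·(3577,437) + (1899,232)
step 9: (48842, 5967)  from 5·(9053,1106) + (3577,437)
fundamental: x₁=48842, y₁=5967  (since 2385540964 − 67·35605089 = 1)

48842 5967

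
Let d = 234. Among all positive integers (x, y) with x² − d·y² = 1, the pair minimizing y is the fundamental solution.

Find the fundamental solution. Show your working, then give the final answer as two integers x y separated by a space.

5201 340

√234 = [15; 3,2,1,2,1,2,3,30, …], period ℓ=8 (even) → k=7
a_0=15:  p_0=15·1+0=15,  q_0=15·0+1=1
a_1=3:  p_1=3·15+1=46,  q_1=3·1+0=3
…
a_3=1:  p_3=1·107+46=153,  q_3=1·7+3=10
…
a_6=2:  p_6=2·566+413=1545,  q_6=2·37+27=101
a_7=3:  p_7=3·1545+566=5201,  q_7=3·101+37=340
→ (5201, 340).  Check: 5201²=27050401, 234·340²=27050400, difference 1.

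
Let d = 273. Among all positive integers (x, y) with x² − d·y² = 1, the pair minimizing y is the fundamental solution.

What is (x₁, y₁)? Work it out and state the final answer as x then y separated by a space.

727 44

d=273: √d = [16; 1,1,10,1,1,32] (ℓ=6, even), read p_5/q_5
a_0=16:  p_0=16·1+0=16,  q_0=16·0+1=1
…
a_3=10:  p_3=10·33+17=347,  q_3=10·2+1=21
a_4=1:  p_4=1·347+33=380,  q_4=1·21+2=23
a_5=1:  p_5=1·380+347=727,  q_5=1·23+21=44
fundamental: x₁=727, y₁=44  (since 528529 − 273·1936 = 1)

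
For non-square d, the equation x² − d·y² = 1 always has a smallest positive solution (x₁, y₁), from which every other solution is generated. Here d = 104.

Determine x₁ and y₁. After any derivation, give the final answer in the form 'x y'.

51 5

√104 = [10; 5,20, …], period ℓ=2 (even) → k=1
k=0  a_k=10  p_k/q_k = 10/1
k=1  a_k=5  p_k/q_k = 51/5
(x₁, y₁) = (51, 5);  51² − 104·5² = 1 ✓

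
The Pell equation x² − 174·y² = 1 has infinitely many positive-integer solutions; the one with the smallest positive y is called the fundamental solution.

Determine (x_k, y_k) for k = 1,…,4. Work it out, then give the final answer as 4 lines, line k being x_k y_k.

[13; 5,4,5,26] for √174; ℓ=4 ⇒ convergent index 3
k=0  a_k=13  p_k/q_k = 13/1
…
k=2  a_k=4  p_k/q_k = 277/21
k=3  a_k=5  p_k/q_k = 1451/110
→ (1451, 110).  Check: 1451²=2105401, 174·110²=2105400, difference 1.
k=2:  x_2 = 1451·1451+174·110·110 = 4210801,  y_2 = 1451·110+110·1451 = 319220
k=3:  x_3 = 1451·4210801+174·110·319220 = 12219743051,  y_3 = 1451·319220+110·4210801 = 926376330
k=4:  x_4 = 1451·12219743051+174·110·926376330 = 35461690123201,  y_4 = 1451·926376330+110·12219743051 = 2688343790440

1451 110
4210801 319220
12219743051 926376330
35461690123201 2688343790440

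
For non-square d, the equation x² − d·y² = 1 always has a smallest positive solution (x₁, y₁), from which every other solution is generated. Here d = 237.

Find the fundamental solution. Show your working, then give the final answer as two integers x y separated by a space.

228151 14820

[15; 2,1,1,7,10,7,1,1,2,30] for √237; ℓ=10 ⇒ convergent index 9
k=0  a_k=15  p_k/q_k = 15/1
k=1  a_k=2  p_k/q_k = 31/2
k=2  a_k=1  p_k/q_k = 46/3
…
k=8  a_k=1  p_k/q_k = 90075/5851
k=9  a_k=2  p_k/q_k = 228151/14820
→ (228151, 14820).  Check: 228151²=52052878801, 237·14820²=52052878800, difference 1.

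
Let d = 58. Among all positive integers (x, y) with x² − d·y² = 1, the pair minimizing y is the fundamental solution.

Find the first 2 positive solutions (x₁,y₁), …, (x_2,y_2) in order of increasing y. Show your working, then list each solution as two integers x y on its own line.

19603 2574
768555217 100916244

[7; 1,1,1,1,1,1,14] for √58; ℓ=7 ⇒ convergent index 13
step 0: (7, 1)  from 7·(1,0) + (0,1)
step 1: (8, 1)  from 1·(7,1) + (1,0)
step 2: (15, 2)  from 1·(8,1) + (7,1)
…
step 4: (38, 5)  from 1·(23,3) + (15,2)
step 5: (61, 8)  from 1·(38,5) + (23,3)
…
step 9: (2993, 393)  from 1·(1546,203) + (1447,190)
…
step 11: (7532, 989)  from 1·(4539,596) + (2993,393)
step 12: (12071, 1585)  from 1·(7532,989) + (4539,596)
step 13: (19603, 2574)  from 1·(12071,1585) + (7532,989)
(x₁, y₁) = (19603, 2574);  19603² − 58·2574² = 1 ✓
(x_2, y_2) = (19603·19603 + 58·2574·2574, 19603·2574 + 2574·19603) = (768555217, 100916244)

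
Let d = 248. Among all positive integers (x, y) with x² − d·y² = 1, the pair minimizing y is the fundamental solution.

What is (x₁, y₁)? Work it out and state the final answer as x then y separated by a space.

63 4

√248 → a₀=15, period (1,2,1,30); ℓ=4 even so k=3
k=0  a_k=15  p_k/q_k = 15/1
…
k=2  a_k=2  p_k/q_k = 47/3
k=3  a_k=1  p_k/q_k = 63/4
→ (63, 4).  Check: 63²=3969, 248·4²=3968, difference 1.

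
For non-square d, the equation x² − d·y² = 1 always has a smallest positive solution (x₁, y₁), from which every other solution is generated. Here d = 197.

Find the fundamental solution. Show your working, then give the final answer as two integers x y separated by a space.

√197 = [14; 28, …], period ℓ=1 (odd) → k=1
i=0: a=14 ⇒ p=14, q=1
i=1: a=28 ⇒ p=393, q=28
fundamental: x₁=393, y₁=28  (since 154449 − 197·784 = 1)

393 28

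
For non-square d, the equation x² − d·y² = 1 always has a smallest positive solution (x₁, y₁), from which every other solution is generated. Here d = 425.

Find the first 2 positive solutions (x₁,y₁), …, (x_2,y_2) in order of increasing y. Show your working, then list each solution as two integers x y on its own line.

143649 6968
41270070401 2001892464

[20; 1,1,1,1,1,1,40] for √425; ℓ=7 ⇒ convergent index 13
a_0=20:  p_0=20·1+0=20,  q_0=20·0+1=1
…
a_2=1:  p_2=1·21+20=41,  q_2=1·1+1=2
a_3=1:  p_3=1·41+21=62,  q_3=1·2+1=3
…
a_5=1:  p_5=1·103+62=165,  q_5=1·5+3=8
a_6=1:  p_6=1·165+103=268,  q_6=1·8+5=13
a_7=40:  p_7=40·268+165=10885,  q_7=40·13+8=528
a_8=1:  p_8=1·10885+268=11153,  q_8=1·528+13=541
a_9=1:  p_9=1·11153+10885=22038,  q_9=1·541+528=1069
a_10=1:  p_10=1·22038+11153=33191,  q_10=1·1069+541=1610
a_11=1:  p_11=1·33191+22038=55229,  q_11=1·1610+1069=2679
a_12=1:  p_12=1·55229+33191=88420,  q_12=1·2679+1610=4289
a_13=1:  p_13=1·88420+55229=143649,  q_13=1·4289+2679=6968
→ (143649, 6968).  Check: 143649²=20635035201, 425·6968²=20635035200, difference 1.
(143649+6968√425)^2 = 41270070401 + 2001892464√425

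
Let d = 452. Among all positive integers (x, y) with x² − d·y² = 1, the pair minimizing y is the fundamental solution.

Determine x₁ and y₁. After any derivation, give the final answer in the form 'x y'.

1204353 56648

d=452: √d = [21; 3,1,5,3,10,3,5,1,3,42] (ℓ=10, even), read p_9/q_9
k=0  a_k=21  p_k/q_k = 21/1
…
k=3  a_k=5  p_k/q_k = 489/23
…
k=5  a_k=10  p_k/q_k = 16009/753
k=6  a_k=3  p_k/q_k = 49579/2332
…
k=8  a_k=1  p_k/q_k = 313483/14745
k=9  a_k=3  p_k/q_k = 1204353/56648
(x₁, y₁) = (1204353, 56648);  1204353² − 452·56648² = 1 ✓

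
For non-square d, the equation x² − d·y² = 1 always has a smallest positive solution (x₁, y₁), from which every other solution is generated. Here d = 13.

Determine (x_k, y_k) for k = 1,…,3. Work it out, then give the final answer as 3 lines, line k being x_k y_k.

[3; 1,1,1,1,6] for √13; ℓ=5 ⇒ convergent index 9
a_0=3:  p_0=3·1+0=3,  q_0=3·0+1=1
a_1=1:  p_1=1·3+1=4,  q_1=1·1+0=1
…
a_3=1:  p_3=1·7+4=11,  q_3=1·2+1=3
a_4=1:  p_4=1·11+7=18,  q_4=1·3+2=5
…
a_6=1:  p_6=1·119+18=137,  q_6=1·33+5=38
…
a_8=1:  p_8=1·256+137=393,  q_8=1·71+38=109
a_9=1:  p_9=1·393+256=649,  q_9=1·109+71=180
→ (649, 180).  Check: 649²=421201, 13·180²=421200, difference 1.
(x_2, y_2) = (649·649 + 13·180·180, 649·180 + 180·649) = (842401, 233640)
(x_3, y_3) = (649·842401 + 13·180·233640, 649·233640 + 180·842401) = (1093435849, 303264540)

649 180
842401 233640
1093435849 303264540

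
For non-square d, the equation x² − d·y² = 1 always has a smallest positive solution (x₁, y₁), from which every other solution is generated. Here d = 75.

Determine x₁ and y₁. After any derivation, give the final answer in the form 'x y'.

√75 = [8; 1,1,1,16, …], period ℓ=4 (even) → k=3
step 0: (8, 1)  from 8·(1,0) + (0,1)
…
step 2: (17, 2)  from 1·(9,1) + (8,1)
step 3: (26, 3)  from 1·(17,2) + (9,1)
→ (26, 3).  Check: 26²=676, 75·3²=675, difference 1.

26 3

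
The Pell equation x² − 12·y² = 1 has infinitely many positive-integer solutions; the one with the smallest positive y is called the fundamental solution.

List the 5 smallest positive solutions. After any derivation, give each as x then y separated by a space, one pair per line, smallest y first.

7 2
97 28
1351 390
18817 5432
262087 75658

√12 = [3; 2,6, …], period ℓ=2 (even) → k=1
step 0: (3, 1)  from 3·(1,0) + (0,1)
step 1: (7, 2)  from 2·(3,1) + (1,0)
→ (7, 2).  Check: 7²=49, 12·2²=48, difference 1.
k=2:  x_2 = 7·7+12·2·2 = 97,  y_2 = 7·2+2·7 = 28
k=3:  x_3 = 7·97+12·2·28 = 1351,  y_3 = 7·28+2·97 = 390
k=4:  x_4 = 7·1351+12·2·390 = 18817,  y_4 = 7·390+2·1351 = 5432
k=5:  x_5 = 7·18817+12·2·5432 = 262087,  y_5 = 7·5432+2·18817 = 75658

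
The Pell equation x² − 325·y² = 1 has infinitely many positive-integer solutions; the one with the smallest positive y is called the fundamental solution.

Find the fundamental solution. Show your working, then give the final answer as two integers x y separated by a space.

√325 → a₀=18, period (36); ℓ=1 odd so k=1
i=0: a=18 ⇒ p=18, q=1
i=1: a=36 ⇒ p=649, q=36
(x₁, y₁) = (649, 36);  649² − 325·36² = 1 ✓

649 36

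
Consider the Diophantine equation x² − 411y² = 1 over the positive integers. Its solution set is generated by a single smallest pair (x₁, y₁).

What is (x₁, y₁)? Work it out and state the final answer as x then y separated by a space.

√411 → a₀=20, period (3,1,1,1,19,1,1,1,3,40); ℓ=10 even so k=9
i=0: a=20 ⇒ p=20, q=1
i=1: a=3 ⇒ p=61, q=3
i=2: a=1 ⇒ p=81, q=4
…
i=4: a=1 ⇒ p=223, q=11
…
i=8: a=1 ⇒ p=13583, q=670
i=9: a=3 ⇒ p=49730, q=2453
fundamental: x₁=49730, y₁=2453  (since 2473072900 − 411·6017209 = 1)

49730 2453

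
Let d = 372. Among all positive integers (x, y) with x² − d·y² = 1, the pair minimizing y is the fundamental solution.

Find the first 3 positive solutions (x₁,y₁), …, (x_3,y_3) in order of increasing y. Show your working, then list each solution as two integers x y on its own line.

√372 → a₀=19, period (3,2,12,2,3,38); ℓ=6 even so k=5
i=0: a=19 ⇒ p=19, q=1
…
i=3: a=12 ⇒ p=1678, q=87
i=4: a=2 ⇒ p=3491, q=181
i=5: a=3 ⇒ p=12151, q=630
→ (12151, 630).  Check: 12151²=147646801, 372·630²=147646800, difference 1.
(x_2, y_2) = (12151·12151 + 372·630·630, 12151·630 + 630·12151) = (295293601, 15310260)
(x_3, y_3) = (12151·295293601 + 372·630·15310260, 12151·15310260 + 630·295293601) = (7176225079351, 372069937890)

12151 630
295293601 15310260
7176225079351 372069937890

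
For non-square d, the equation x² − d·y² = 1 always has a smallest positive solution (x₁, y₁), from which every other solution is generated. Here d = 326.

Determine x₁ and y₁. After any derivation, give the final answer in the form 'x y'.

√326 = [18; 18,36, …], period ℓ=2 (even) → k=1
k=0  a_k=18  p_k/q_k = 18/1
k=1  a_k=18  p_k/q_k = 325/18
(x₁, y₁) = (325, 18);  325² − 326·18² = 1 ✓

325 18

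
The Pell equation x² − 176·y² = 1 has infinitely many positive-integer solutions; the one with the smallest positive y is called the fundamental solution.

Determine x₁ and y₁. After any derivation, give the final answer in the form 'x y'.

[13; 3,1,3,26] for √176; ℓ=4 ⇒ convergent index 3
i=0: a=13 ⇒ p=13, q=1
…
i=2: a=1 ⇒ p=53, q=4
i=3: a=3 ⇒ p=199, q=15
(x₁, y₁) = (199, 15);  199² − 176·15² = 1 ✓

199 15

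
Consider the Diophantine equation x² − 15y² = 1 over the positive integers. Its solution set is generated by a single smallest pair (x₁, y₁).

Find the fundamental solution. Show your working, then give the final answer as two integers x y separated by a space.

4 1

d=15: √d = [3; 1,6] (ℓ=2, even), read p_1/q_1
i=0: a=3 ⇒ p=3, q=1
i=1: a=1 ⇒ p=4, q=1
fundamental: x₁=4, y₁=1  (since 16 − 15·1 = 1)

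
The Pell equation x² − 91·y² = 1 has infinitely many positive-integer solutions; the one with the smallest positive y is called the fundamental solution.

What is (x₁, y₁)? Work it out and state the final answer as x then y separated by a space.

1574 165

[9; 1,1,5,1,5,1,1,18] for √91; ℓ=8 ⇒ convergent index 7
k=0  a_k=9  p_k/q_k = 9/1
k=1  a_k=1  p_k/q_k = 10/1
…
k=3  a_k=5  p_k/q_k = 105/11
…
k=5  a_k=5  p_k/q_k = 725/76
k=6  a_k=1  p_k/q_k = 849/89
k=7  a_k=1  p_k/q_k = 1574/165
→ (1574, 165).  Check: 1574²=2477476, 91·165²=2477475, difference 1.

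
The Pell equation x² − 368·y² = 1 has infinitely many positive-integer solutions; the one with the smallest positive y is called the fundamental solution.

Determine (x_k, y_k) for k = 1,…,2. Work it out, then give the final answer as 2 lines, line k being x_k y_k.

1151 60
2649601 138120

√368 = [19; 5,2,5,38, …], period ℓ=4 (even) → k=3
step 0: (19, 1)  from 19·(1,0) + (0,1)
step 1: (96, 5)  from 5·(19,1) + (1,0)
step 2: (211, 11)  from 2·(96,5) + (19,1)
step 3: (1151, 60)  from 5·(211,11) + (96,5)
→ (1151, 60).  Check: 1151²=1324801, 368·60²=1324800, difference 1.
(1151+60√368)^2 = 2649601 + 138120√368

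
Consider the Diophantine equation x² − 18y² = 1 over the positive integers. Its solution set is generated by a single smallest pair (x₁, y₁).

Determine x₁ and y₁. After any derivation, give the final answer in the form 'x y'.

√18 → a₀=4, period (4,8); ℓ=2 even so k=1
step 0: (4, 1)  from 4·(1,0) + (0,1)
step 1: (17, 4)  from 4·(4,1) + (1,0)
→ (17, 4).  Check: 17²=289, 18·4²=288, difference 1.

17 4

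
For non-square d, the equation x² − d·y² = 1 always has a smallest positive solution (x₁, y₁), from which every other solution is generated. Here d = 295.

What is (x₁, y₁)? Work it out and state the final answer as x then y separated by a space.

2024999 117900

√295 = [17; 5,1,2,3,2,6,2,3,2,1,5,34, …], period ℓ=12 (even) → k=11
step 0: (17, 1)  from 17·(1,0) + (0,1)
…
step 2: (103, 6)  from 1·(86,5) + (17,1)
…
step 4: (979, 57)  from 3·(292,17) + (103,6)
step 5: (2250, 131)  from 2·(979,57) + (292,17)
…
step 9: (247414, 14405)  from 2·(108103,6294) + (31208,1817)
step 10: (355517, 20699)  from 1·(247414,14405) + (108103,6294)
step 11: (2024999, 117900)  from 5·(355517,20699) + (247414,14405)
→ (2024999, 117900).  Check: 2024999²=4100620950001, 295·117900²=4100620950000, difference 1.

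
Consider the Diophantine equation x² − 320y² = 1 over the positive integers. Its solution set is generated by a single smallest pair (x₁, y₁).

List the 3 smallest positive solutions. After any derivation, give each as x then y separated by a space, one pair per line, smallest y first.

d=320: √d = [17; 1,7,1,34] (ℓ=4, even), read p_3/q_3
k=0  a_k=17  p_k/q_k = 17/1
…
k=2  a_k=7  p_k/q_k = 143/8
k=3  a_k=1  p_k/q_k = 161/9
fundamental: x₁=161, y₁=9  (since 25921 − 320·81 = 1)
n=2: (161,9)∘(161,9) = (161·161+320·9·9, 161·9+9·161) = (51841,2898)
n=3: (51841,2898)∘(161,9) = (161·51841+320·9·2898, 161·2898+9·51841) = (16692641,933147)

161 9
51841 2898
16692641 933147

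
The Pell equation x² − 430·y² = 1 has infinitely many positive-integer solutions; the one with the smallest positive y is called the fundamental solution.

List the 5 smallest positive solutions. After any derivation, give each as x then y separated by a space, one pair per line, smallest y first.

√430 → a₀=20, period (1,2,1,3,1,…,2,1,40); ℓ=14 even so k=13
a_0=20:  p_0=20·1+0=20,  q_0=20·0+1=1
…
a_4=3:  p_4=3·83+62=311,  q_4=3·4+3=15
…
a_10=3:  p_10=3·155233+133439=599138,  q_10=3·7486+6435=28893
a_11=1:  p_11=1·599138+155233=754371,  q_11=1·28893+7486=36379
a_12=2:  p_12=2·754371+599138=2107880,  q_12=2·36379+28893=101651
a_13=1:  p_13=1·2107880+754371=2862251,  q_13=1·101651+36379=138030
fundamental: x₁=2862251, y₁=138030  (since 8192480787001 − 430·19052280900 = 1)
(2862251+138030√430)^2 = 16384961574001 + 790153011060√430
(2862251+138030√430)^3 = 93795745300289010251 + 4523232492118854090√430
(2862251+138030√430)^4 = 536933931562978654798296001 + 25893253447598574322902120√430
(2862251+138030√430)^5 = 3073679365100040639604854765306251 + 148225981147280410676109712890150√430

2862251 138030
16384961574001 790153011060
93795745300289010251 4523232492118854090
536933931562978654798296001 25893253447598574322902120
3073679365100040639604854765306251 148225981147280410676109712890150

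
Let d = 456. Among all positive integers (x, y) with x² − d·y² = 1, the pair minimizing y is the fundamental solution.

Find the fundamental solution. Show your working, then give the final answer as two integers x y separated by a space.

[21; 2,1,4,1,2,42] for √456; ℓ=6 ⇒ convergent index 5
a_0=21:  p_0=21·1+0=21,  q_0=21·0+1=1
a_1=2:  p_1=2·21+1=43,  q_1=2·1+0=2
a_2=1:  p_2=1·43+21=64,  q_2=1·2+1=3
a_3=4:  p_3=4·64+43=299,  q_3=4·3+2=14
a_4=1:  p_4=1·299+64=363,  q_4=1·14+3=17
a_5=2:  p_5=2·363+299=1025,  q_5=2·17+14=48
(x₁, y₁) = (1025, 48);  1025² − 456·48² = 1 ✓

1025 48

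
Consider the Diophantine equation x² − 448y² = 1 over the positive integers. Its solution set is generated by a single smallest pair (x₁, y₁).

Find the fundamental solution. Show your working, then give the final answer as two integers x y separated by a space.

√448 → a₀=21, period (6,42); ℓ=2 even so k=1
i=0: a=21 ⇒ p=21, q=1
i=1: a=6 ⇒ p=127, q=6
→ (127, 6).  Check: 127²=16129, 448·6²=16128, difference 1.

127 6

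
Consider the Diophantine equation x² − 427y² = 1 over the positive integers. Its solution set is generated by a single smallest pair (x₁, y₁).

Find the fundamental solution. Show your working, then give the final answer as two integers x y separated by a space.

d=427: √d = [20; 1,1,1,40] (ℓ=4, even), read p_3/q_3
i=0: a=20 ⇒ p=20, q=1
i=1: a=1 ⇒ p=21, q=1
i=2: a=1 ⇒ p=41, q=2
i=3: a=1 ⇒ p=62, q=3
fundamental: x₁=62, y₁=3  (since 3844 − 427·9 = 1)

62 3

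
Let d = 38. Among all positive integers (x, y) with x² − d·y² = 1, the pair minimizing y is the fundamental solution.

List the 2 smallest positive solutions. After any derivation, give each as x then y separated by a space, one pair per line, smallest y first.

√38 = [6; 6,12, …], period ℓ=2 (even) → k=1
i=0: a=6 ⇒ p=6, q=1
i=1: a=6 ⇒ p=37, q=6
(x₁, y₁) = (37, 6);  37² − 38·6² = 1 ✓
n=2: (37,6)∘(37,6) = (37·37+38·6·6, 37·6+6·37) = (2737,444)

37 6
2737 444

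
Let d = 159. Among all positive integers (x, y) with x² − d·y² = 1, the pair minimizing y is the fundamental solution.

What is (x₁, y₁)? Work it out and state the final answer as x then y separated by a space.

1324 105

d=159: √d = [12; 1,1,1,1,3,1,1,1,1,24] (ℓ=10, even), read p_9/q_9
k=0  a_k=12  p_k/q_k = 12/1
k=1  a_k=1  p_k/q_k = 13/1
k=2  a_k=1  p_k/q_k = 25/2
…
k=4  a_k=1  p_k/q_k = 63/5
k=5  a_k=3  p_k/q_k = 227/18
k=6  a_k=1  p_k/q_k = 290/23
…
k=8  a_k=1  p_k/q_k = 807/64
k=9  a_k=1  p_k/q_k = 1324/105
fundamental: x₁=1324, y₁=105  (since 1752976 − 159·11025 = 1)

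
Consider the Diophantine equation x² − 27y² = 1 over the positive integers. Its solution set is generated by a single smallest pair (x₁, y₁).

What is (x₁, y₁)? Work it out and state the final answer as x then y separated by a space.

26 5

√27 = [5; 5,10, …], period ℓ=2 (even) → k=1
step 0: (5, 1)  from 5·(1,0) + (0,1)
step 1: (26, 5)  from 5·(5,1) + (1,0)
→ (26, 5).  Check: 26²=676, 27·5²=675, difference 1.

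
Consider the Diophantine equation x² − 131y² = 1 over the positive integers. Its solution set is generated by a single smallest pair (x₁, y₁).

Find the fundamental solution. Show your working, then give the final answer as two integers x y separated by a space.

10610 927

√131 → a₀=11, period (2,4,11,4,2,22); ℓ=6 even so k=5
step 0: (11, 1)  from 11·(1,0) + (0,1)
step 1: (23, 2)  from 2·(11,1) + (1,0)
step 2: (103, 9)  from 4·(23,2) + (11,1)
step 3: (1156, 101)  from 11·(103,9) + (23,2)
step 4: (4727, 413)  from 4·(1156,101) + (103,9)
step 5: (10610, 927)  from 2·(4727,413) + (1156,101)
fundamental: x₁=10610, y₁=927  (since 112572100 − 131·859329 = 1)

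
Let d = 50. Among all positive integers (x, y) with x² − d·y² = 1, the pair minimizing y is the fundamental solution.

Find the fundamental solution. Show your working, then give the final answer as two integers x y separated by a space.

99 14

√50 → a₀=7, period (14); ℓ=1 odd so k=1
i=0: a=7 ⇒ p=7, q=1
i=1: a=14 ⇒ p=99, q=14
(x₁, y₁) = (99, 14);  99² − 50·14² = 1 ✓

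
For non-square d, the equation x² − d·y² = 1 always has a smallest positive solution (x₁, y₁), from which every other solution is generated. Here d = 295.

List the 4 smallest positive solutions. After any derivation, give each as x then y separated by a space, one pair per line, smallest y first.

2024999 117900
8201241900001 477494764200
33215013292518224999 1933852840020353700
134520737404664024967600001 7832100134376274949528400

√295 = [17; 5,1,2,3,2,6,2,3,2,1,5,34, …], period ℓ=12 (even) → k=11
a_0=17:  p_0=17·1+0=17,  q_0=17·0+1=1
a_1=5:  p_1=5·17+1=86,  q_1=5·1+0=5
a_2=1:  p_2=1·86+17=103,  q_2=1·5+1=6
a_3=2:  p_3=2·103+86=292,  q_3=2·6+5=17
…
a_5=2:  p_5=2·979+292=2250,  q_5=2·57+17=131
a_6=6:  p_6=6·2250+979=14479,  q_6=6·131+57=843
a_7=2:  p_7=2·14479+2250=31208,  q_7=2·843+131=1817
…
a_9=2:  p_9=2·108103+31208=247414,  q_9=2·6294+1817=14405
a_10=1:  p_10=1·247414+108103=355517,  q_10=1·14405+6294=20699
a_11=5:  p_11=5·355517+247414=2024999,  q_11=5·20699+14405=117900
→ (2024999, 117900).  Check: 2024999²=4100620950001, 295·117900²=4100620950000, difference 1.
n=2: (2024999,117900)∘(2024999,117900) = (2024999·2024999+295·117900·117900, 2024999·117900+117900·2024999) = (8201241900001,477494764200)
n=3: (8201241900001,477494764200)∘(2024999,117900) = (2024999·8201241900001+295·117900·477494764200, 2024999·477494764200+117900·8201241900001) = (33215013292518224999,1933852840020353700)
n=4: (33215013292518224999,1933852840020353700)∘(2024999,117900) = (2024999·33215013292518224999+295·117900·1933852840020353700, 2024999·1933852840020353700+117900·33215013292518224999) = (134520737404664024967600001,7832100134376274949528400)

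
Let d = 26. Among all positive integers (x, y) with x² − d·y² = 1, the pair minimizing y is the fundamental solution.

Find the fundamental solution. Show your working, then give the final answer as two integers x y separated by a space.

51 10

√26 → a₀=5, period (10); ℓ=1 odd so k=1
i=0: a=5 ⇒ p=5, q=1
i=1: a=10 ⇒ p=51, q=10
fundamental: x₁=51, y₁=10  (since 2601 − 26·100 = 1)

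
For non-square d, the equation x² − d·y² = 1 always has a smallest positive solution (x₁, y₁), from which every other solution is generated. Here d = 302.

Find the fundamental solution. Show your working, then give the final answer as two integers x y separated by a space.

√302 = [17; 2,1,1,1,4,…,1,2,34, …], period ℓ=16 (even) → k=15
i=0: a=17 ⇒ p=17, q=1
i=1: a=2 ⇒ p=35, q=2
…
i=4: a=1 ⇒ p=139, q=8
…
i=8: a=16 ⇒ p=34513, q=1986
…
i=13: a=1 ⇒ p=1042237, q=59974
i=14: a=1 ⇒ p=1617193, q=93059
i=15: a=2 ⇒ p=4276623, q=246092
fundamental: x₁=4276623, y₁=246092  (since 18289504284129 − 302·60561272464 = 1)

4276623 246092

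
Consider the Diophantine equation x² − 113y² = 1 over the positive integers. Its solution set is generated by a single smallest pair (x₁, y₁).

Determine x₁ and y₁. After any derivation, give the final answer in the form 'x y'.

√113 = [10; 1,1,1,2,2,1,1,1,20, …], period ℓ=9 (odd) → k=17
step 0: (10, 1)  from 10·(1,0) + (0,1)
…
step 5: (202, 19)  from 2·(85,8) + (32,3)
…
step 7: (489, 46)  from 1·(287,27) + (202,19)
step 8: (776, 73)  from 1·(489,46) + (287,27)
…
step 15: (445435, 41903)  from 1·(313483,29490) + (131952,12413)
step 16: (758918, 71393)  from 1·(445435,41903) + (313483,29490)
step 17: (1204353, 113296)  from 1·(758918,71393) + (445435,41903)
→ (1204353, 113296).  Check: 1204353²=1450466148609, 113·113296²=1450466148608, difference 1.

1204353 113296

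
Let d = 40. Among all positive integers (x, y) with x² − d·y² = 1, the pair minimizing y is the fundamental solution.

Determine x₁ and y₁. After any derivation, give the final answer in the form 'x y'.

d=40: √d = [6; 3,12] (ℓ=2, even), read p_1/q_1
k=0  a_k=6  p_k/q_k = 6/1
k=1  a_k=3  p_k/q_k = 19/3
→ (19, 3).  Check: 19²=361, 40·3²=360, difference 1.

19 3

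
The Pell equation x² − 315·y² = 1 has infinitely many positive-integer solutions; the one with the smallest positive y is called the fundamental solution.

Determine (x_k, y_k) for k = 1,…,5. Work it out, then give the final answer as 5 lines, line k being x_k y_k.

71 4
10081 568
1431431 80652
203253121 11452016
28860511751 1626105620

√315 = [17; 1,2,1,34, …], period ℓ=4 (even) → k=3
k=0  a_k=17  p_k/q_k = 17/1
k=1  a_k=1  p_k/q_k = 18/1
k=2  a_k=2  p_k/q_k = 53/3
k=3  a_k=1  p_k/q_k = 71/4
→ (71, 4).  Check: 71²=5041, 315·4²=5040, difference 1.
n=2: (71,4)∘(71,4) = (71·71+315·4·4, 71·4+4·71) = (10081,568)
n=3: (10081,568)∘(71,4) = (71·10081+315·4·568, 71·568+4·10081) = (1431431,80652)
n=4: (1431431,80652)∘(71,4) = (71·1431431+315·4·80652, 71·80652+4·1431431) = (203253121,11452016)
n=5: (203253121,11452016)∘(71,4) = (71·203253121+315·4·11452016, 71·11452016+4·203253121) = (28860511751,1626105620)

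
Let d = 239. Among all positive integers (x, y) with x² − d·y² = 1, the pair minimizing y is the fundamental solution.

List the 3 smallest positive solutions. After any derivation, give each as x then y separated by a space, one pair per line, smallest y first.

6195120 400729
76759023628799 4965128484960
951062724926484326640 61519133559490389671

[15; 2,5,1,2,4,15,4,2,1,5,2,30] for √239; ℓ=12 ⇒ convergent index 11
a_0=15:  p_0=15·1+0=15,  q_0=15·0+1=1
…
a_3=1:  p_3=1·170+31=201,  q_3=1·11+2=13
a_4=2:  p_4=2·201+170=572,  q_4=2·13+11=37
a_5=4:  p_5=4·572+201=2489,  q_5=4·37+13=161
…
a_8=2:  p_8=2·154117+37907=346141,  q_8=2·9969+2452=22390
…
a_10=5:  p_10=5·500258+346141=2847431,  q_10=5·32359+22390=184185
a_11=2:  p_11=2·2847431+500258=6195120,  q_11=2·184185+32359=400729
(x₁, y₁) = (6195120, 400729);  6195120² − 239·400729² = 1 ✓
(6195120+400729√239)^2 = 76759023628799 + 4965128484960√239
(6195120+400729√239)^3 = 951062724926484326640 + 61519133559490389671√239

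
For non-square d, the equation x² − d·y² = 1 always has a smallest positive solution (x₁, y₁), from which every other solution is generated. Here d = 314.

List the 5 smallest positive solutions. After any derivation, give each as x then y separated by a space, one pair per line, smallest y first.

392499 22150
308110930001 17387705700
241866463828532499 13649314199066450
189864690372162243720001 10714684347621377411400
149043402212524750531884812499 8411005783500436710995110750

√314 → a₀=17, period (1,2,1,1,2,1,34); ℓ=7 odd so k=13
step 0: (17, 1)  from 17·(1,0) + (0,1)
step 1: (18, 1)  from 1·(17,1) + (1,0)
…
step 4: (124, 7)  from 1·(71,4) + (53,3)
…
step 6: (443, 25)  from 1·(319,18) + (124,7)
…
step 9: (47029, 2654)  from 2·(15824,893) + (15381,868)
…
step 12: (282617, 15949)  from 2·(109882,6201) + (62853,3547)
step 13: (392499, 22150)  from 1·(282617,15949) + (109882,6201)
→ (392499, 22150).  Check: 392499²=154055465001, 314·22150²=154055465000, difference 1.
k=2:  x_2 = 392499·392499+314·22150·22150 = 308110930001,  y_2 = 392499·22150+22150·392499 = 17387705700
k=3:  x_3 = 392499·308110930001+314·22150·17387705700 = 241866463828532499,  y_3 = 392499·17387705700+22150·308110930001 = 13649314199066450
k=4:  x_4 = 392499·241866463828532499+314·22150·13649314199066450 = 189864690372162243720001,  y_4 = 392499·13649314199066450+22150·241866463828532499 = 10714684347621377411400
k=5:  x_5 = 392499·189864690372162243720001+314·22150·10714684347621377411400 = 149043402212524750531884812499,  y_5 = 392499·10714684347621377411400+22150·189864690372162243720001 = 8411005783500436710995110750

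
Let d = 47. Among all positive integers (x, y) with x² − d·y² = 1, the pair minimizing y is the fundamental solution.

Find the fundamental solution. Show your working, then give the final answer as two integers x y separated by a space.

d=47: √d = [6; 1,5,1,12] (ℓ=4, even), read p_3/q_3
step 0: (6, 1)  from 6·(1,0) + (0,1)
step 1: (7, 1)  from 1·(6,1) + (1,0)
step 2: (41, 6)  from 5·(7,1) + (6,1)
step 3: (48, 7)  from 1·(41,6) + (7,1)
(x₁, y₁) = (48, 7);  48² − 47·7² = 1 ✓

48 7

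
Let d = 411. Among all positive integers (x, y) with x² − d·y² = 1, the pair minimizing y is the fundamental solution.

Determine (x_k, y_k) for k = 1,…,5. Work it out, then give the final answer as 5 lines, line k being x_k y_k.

d=411: √d = [20; 3,1,1,1,19,1,1,1,3,40] (ℓ=10, even), read p_9/q_9
step 0: (20, 1)  from 20·(1,0) + (0,1)
…
step 8: (13583, 670)  from 1·(8981,443) + (4602,227)
step 9: (49730, 2453)  from 3·(13583,670) + (8981,443)
(x₁, y₁) = (49730, 2453);  49730² − 411·2453² = 1 ✓
(x_2, y_2) = (49730·49730 + 411·2453·2453, 49730·2453 + 2453·49730) = (4946145799, 243975380)
(x_3, y_3) = (49730·4946145799 + 411·2453·243975380, 49730·243975380 + 2453·4946145799) = (491943661118810, 24265791292347)
(x_4, y_4) = (49730·491943661118810 + 411·2453·24265791292347, 49730·24265791292347 + 2453·491943661118810) = (48928716529930696801, 2413475601692857240)
(x_5, y_5) = (49730·48928716529930696801 + 411·2453·2413475601692857240, 49730·2413475601692857240 + 2453·48928716529930696801) = (4866450145574963442708650, 240044283320105789798053)

49730 2453
4946145799 243975380
491943661118810 24265791292347
48928716529930696801 2413475601692857240
4866450145574963442708650 240044283320105789798053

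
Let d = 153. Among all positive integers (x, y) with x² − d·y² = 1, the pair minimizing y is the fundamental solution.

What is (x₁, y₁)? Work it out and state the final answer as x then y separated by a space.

2177 176

d=153: √d = [12; 2,1,2,2,2,1,2,24] (ℓ=8, even), read p_7/q_7
i=0: a=12 ⇒ p=12, q=1
…
i=2: a=1 ⇒ p=37, q=3
i=3: a=2 ⇒ p=99, q=8
i=4: a=2 ⇒ p=235, q=19
…
i=6: a=1 ⇒ p=804, q=65
i=7: a=2 ⇒ p=2177, q=176
(x₁, y₁) = (2177, 176);  2177² − 153·176² = 1 ✓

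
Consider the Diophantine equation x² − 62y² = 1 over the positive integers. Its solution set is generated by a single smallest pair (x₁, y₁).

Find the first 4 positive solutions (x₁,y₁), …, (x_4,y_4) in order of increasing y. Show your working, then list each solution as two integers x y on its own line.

√62 = [7; 1,6,1,14, …], period ℓ=4 (even) → k=3
step 0: (7, 1)  from 7·(1,0) + (0,1)
step 1: (8, 1)  from 1·(7,1) + (1,0)
step 2: (55, 7)  from 6·(8,1) + (7,1)
step 3: (63, 8)  from 1·(55,7) + (8,1)
→ (63, 8).  Check: 63²=3969, 62·8²=3968, difference 1.
(x_2, y_2) = (63·63 + 62·8·8, 63·8 + 8·63) = (7937, 1008)
(x_3, y_3) = (63·7937 + 62·8·1008, 63·1008 + 8·7937) = (999999, 127000)
(x_4, y_4) = (63·999999 + 62·8·127000, 63·127000 + 8·999999) = (125991937, 16000992)

63 8
7937 1008
999999 127000
125991937 16000992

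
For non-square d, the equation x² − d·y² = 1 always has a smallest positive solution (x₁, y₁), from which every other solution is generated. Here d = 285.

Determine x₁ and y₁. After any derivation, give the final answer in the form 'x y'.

√285 = [16; 1,7,2,7,1,32, …], period ℓ=6 (even) → k=5
step 0: (16, 1)  from 16·(1,0) + (0,1)
…
step 4: (2144, 127)  from 7·(287,17) + (135,8)
step 5: (2431, 144)  from 1·(2144,127) + (287,17)
fundamental: x₁=2431, y₁=144  (since 5909761 − 285·20736 = 1)

2431 144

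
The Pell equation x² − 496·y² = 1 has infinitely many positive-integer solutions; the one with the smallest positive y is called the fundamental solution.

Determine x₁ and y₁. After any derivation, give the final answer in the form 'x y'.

√496 → a₀=22, period (3,1,2,4,1,…,1,3,44); ℓ=16 even so k=15
step 0: (22, 1)  from 22·(1,0) + (0,1)
step 1: (67, 3)  from 3·(22,1) + (1,0)
step 2: (89, 4)  from 1·(67,3) + (22,1)
…
step 4: (1069, 48)  from 4·(245,11) + (89,4)
…
step 6: (2383, 107)  from 1·(1314,59) + (1069,48)
…
step 9: (35166, 1579)  from 2·(14543,653) + (6080,273)
…
step 12: (389209, 17476)  from 4·(84875,3811) + (49709,2232)
…
step 14: (1252502, 56239)  from 1·(863293,38763) + (389209,17476)
step 15: (4620799, 207480)  from 3·(1252502,56239) + (863293,38763)
fundamental: x₁=4620799, y₁=207480  (since 21351783398401 − 496·43047950400 = 1)

4620799 207480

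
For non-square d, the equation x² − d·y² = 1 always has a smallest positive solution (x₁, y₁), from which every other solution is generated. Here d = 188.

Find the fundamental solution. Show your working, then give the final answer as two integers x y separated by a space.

√188 = [13; 1,2,2,6,2,2,1,26, …], period ℓ=8 (even) → k=7
a_0=13:  p_0=13·1+0=13,  q_0=13·0+1=1
a_1=1:  p_1=1·13+1=14,  q_1=1·1+0=1
a_2=2:  p_2=2·14+13=41,  q_2=2·1+1=3
a_3=2:  p_3=2·41+14=96,  q_3=2·3+1=7
a_4=6:  p_4=6·96+41=617,  q_4=6·7+3=45
a_5=2:  p_5=2·617+96=1330,  q_5=2·45+7=97
a_6=2:  p_6=2·1330+617=3277,  q_6=2·97+45=239
a_7=1:  p_7=1·3277+1330=4607,  q_7=1·239+97=336
fundamental: x₁=4607, y₁=336  (since 21224449 − 188·112896 = 1)

4607 336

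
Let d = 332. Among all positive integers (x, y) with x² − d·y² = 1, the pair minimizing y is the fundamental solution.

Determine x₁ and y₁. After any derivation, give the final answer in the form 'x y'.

d=332: √d = [18; 4,1,1,8,1,1,4,36] (ℓ=8, even), read p_7/q_7
i=0: a=18 ⇒ p=18, q=1
i=1: a=4 ⇒ p=73, q=4
…
i=3: a=1 ⇒ p=164, q=9
i=4: a=8 ⇒ p=1403, q=77
…
i=6: a=1 ⇒ p=2970, q=163
i=7: a=4 ⇒ p=13447, q=738
(x₁, y₁) = (13447, 738);  13447² − 332·738² = 1 ✓

13447 738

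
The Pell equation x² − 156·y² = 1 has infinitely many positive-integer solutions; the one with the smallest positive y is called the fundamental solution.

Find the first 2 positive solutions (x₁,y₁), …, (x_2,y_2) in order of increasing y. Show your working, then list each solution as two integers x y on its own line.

25 2
1249 100

[12; 2,24] for √156; ℓ=2 ⇒ convergent index 1
i=0: a=12 ⇒ p=12, q=1
i=1: a=2 ⇒ p=25, q=2
→ (25, 2).  Check: 25²=625, 156·2²=624, difference 1.
(25+2√156)^2 = 1249 + 100√156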